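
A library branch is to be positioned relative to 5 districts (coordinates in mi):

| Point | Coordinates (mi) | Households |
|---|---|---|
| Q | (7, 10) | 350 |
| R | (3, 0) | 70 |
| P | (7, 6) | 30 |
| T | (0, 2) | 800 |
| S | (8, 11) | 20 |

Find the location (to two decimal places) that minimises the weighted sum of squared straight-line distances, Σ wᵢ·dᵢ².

The minimiser of Σwᵢ‖p−pᵢ‖² is the weighted centroid p* = (Σwᵢpᵢ)/(Σwᵢ).
Σwᵢ = 1270.
Σwᵢxᵢ = 350·7 + 70·3 + 30·7 + 800·0 + 20·8 = 3030.
Σwᵢyᵢ = 350·10 + 70·0 + 30·6 + 800·2 + 20·11 = 5500.
x* = 3030/1270 = 2.39, y* = 5500/1270 = 4.33.

(2.39, 4.33)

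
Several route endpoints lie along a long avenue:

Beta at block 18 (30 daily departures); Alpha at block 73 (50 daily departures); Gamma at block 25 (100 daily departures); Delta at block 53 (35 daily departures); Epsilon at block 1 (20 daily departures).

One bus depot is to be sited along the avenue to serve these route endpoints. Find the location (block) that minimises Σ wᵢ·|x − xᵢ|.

x = 25

For a sum of weighted absolute distances on a line, the optimum is the weighted median (not the mean). Total weight W = 235; half-weight = 117.5.
Sort by position and accumulate weight:
  block 1 (Epsilon, w=20) → cum 20
  block 18 (Beta, w=30) → cum 50
  block 25 (Gamma, w=100) → cum 150  ≥ 117.5 → median here
  block 53 (Delta, w=35) → cum 185
  block 73 (Alpha, w=50) → cum 235
Optimal location: block 25.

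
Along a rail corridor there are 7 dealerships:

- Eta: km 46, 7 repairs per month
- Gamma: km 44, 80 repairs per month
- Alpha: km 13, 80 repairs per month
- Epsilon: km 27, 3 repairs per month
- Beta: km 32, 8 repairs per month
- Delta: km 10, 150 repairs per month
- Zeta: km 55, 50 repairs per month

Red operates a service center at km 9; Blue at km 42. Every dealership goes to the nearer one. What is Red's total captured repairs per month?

230

The indifferent point is the midpoint (9+42)/2 = 25.5; dealerships left of it (closer to Red at 9) go to Red, those right go to Blue.
  Delta at 10 (w=150) → Red
  Alpha at 13 (w=80) → Red
  Epsilon at 27 (w=3) → Blue
  Beta at 32 (w=8) → Blue
  Gamma at 44 (w=80) → Blue
  Eta at 46 (w=7) → Blue
  Zeta at 55 (w=50) → Blue
Red captures 230; Blue captures 148.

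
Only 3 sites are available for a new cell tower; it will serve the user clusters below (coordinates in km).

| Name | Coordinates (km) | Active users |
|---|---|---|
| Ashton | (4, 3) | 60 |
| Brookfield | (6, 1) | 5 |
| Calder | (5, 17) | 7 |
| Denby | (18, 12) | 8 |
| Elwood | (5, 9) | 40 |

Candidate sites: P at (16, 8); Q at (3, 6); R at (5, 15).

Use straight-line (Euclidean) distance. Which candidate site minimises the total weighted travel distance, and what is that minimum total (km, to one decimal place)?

Total weighted distance at each candidate:
  P (16, 8): total = 1418.1
  Q (3, 6): total = 570.6
  R (5, 15): total = 1153.4
Minimum is at Q with total 570.6 km.

Q, total 570.6 km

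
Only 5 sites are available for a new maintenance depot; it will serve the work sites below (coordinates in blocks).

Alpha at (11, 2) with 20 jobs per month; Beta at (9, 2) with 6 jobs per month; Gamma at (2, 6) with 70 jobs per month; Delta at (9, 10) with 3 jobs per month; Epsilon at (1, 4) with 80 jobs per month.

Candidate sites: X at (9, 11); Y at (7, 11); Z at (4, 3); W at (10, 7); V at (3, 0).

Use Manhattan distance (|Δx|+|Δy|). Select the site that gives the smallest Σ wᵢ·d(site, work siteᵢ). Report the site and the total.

Total weighted distance at each candidate:
  X (9, 11): total = 2317
  Y (7, 11): total = 2075
  Z (4, 3): total = 902
  W (10, 7): total = 1758
  V (3, 0): total = 1266
Minimum is at Z with total 902 blocks.

Z, total 902 blocks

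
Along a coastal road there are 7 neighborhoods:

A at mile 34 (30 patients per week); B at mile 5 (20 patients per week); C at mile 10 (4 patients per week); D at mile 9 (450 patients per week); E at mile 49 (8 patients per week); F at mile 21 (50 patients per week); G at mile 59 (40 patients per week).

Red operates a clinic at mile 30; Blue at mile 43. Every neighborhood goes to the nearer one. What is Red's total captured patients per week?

554

The indifferent point is the midpoint (30+43)/2 = 36.5; neighborhoods left of it (closer to Red at 30) go to Red, those right go to Blue.
  B at 5 (w=20) → Red
  D at 9 (w=450) → Red
  C at 10 (w=4) → Red
  F at 21 (w=50) → Red
  A at 34 (w=30) → Red
  E at 49 (w=8) → Blue
  G at 59 (w=40) → Blue
Red captures 554; Blue captures 48.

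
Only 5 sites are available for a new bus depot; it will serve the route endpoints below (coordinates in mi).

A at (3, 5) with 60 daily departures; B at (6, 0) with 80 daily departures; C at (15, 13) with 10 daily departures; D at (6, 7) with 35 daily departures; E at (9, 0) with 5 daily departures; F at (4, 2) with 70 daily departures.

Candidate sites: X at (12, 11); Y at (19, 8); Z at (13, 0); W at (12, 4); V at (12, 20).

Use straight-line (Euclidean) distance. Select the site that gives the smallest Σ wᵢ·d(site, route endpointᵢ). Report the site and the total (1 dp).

Total weighted distance at each candidate:
  X (12, 11): total = 2839.8
  Y (19, 8): total = 3913.2
  Z (13, 0): total = 2374.2
  W (12, 4): total = 2052.1
  V (12, 20): total = 4777.3
Minimum is at W with total 2052.1 mi.

W, total 2052.1 mi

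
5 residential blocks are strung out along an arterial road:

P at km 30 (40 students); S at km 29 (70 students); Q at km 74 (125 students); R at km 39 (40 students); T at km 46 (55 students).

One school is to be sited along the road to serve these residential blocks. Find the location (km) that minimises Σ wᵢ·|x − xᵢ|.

x = 46

For a sum of weighted absolute distances on a line, the optimum is the weighted median (not the mean). Total weight W = 330; half-weight = 165.
Sort by position and accumulate weight:
  km 29 (S, w=70) → cum 70
  km 30 (P, w=40) → cum 110
  km 39 (R, w=40) → cum 150
  km 46 (T, w=55) → cum 205  ≥ 165 → median here
  km 74 (Q, w=125) → cum 330
Optimal location: km 46.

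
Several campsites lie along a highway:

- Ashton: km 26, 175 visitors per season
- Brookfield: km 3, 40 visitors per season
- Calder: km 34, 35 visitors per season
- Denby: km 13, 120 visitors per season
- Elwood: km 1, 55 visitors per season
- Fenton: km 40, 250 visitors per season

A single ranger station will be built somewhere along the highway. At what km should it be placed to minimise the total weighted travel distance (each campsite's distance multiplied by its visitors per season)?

For a sum of weighted absolute distances on a line, the optimum is the weighted median (not the mean). Total weight W = 675; half-weight = 337.5.
Sort by position and accumulate weight:
  km 1 (Elwood, w=55) → cum 55
  km 3 (Brookfield, w=40) → cum 95
  km 13 (Denby, w=120) → cum 215
  km 26 (Ashton, w=175) → cum 390  ≥ 337.5 → median here
  km 34 (Calder, w=35) → cum 425
  km 40 (Fenton, w=250) → cum 675
Optimal location: km 26.

x = 26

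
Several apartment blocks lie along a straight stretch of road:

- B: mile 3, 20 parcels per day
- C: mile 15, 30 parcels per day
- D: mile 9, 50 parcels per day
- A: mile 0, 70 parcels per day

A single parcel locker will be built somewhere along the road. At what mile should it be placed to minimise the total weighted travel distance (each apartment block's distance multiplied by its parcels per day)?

For a sum of weighted absolute distances on a line, the optimum is the weighted median (not the mean). Total weight W = 170; half-weight = 85.
Sort by position and accumulate weight:
  mile 0 (A, w=70) → cum 70
  mile 3 (B, w=20) → cum 90  ≥ 85 → median here
  mile 9 (D, w=50) → cum 140
  mile 15 (C, w=30) → cum 170
Optimal location: mile 3.

x = 3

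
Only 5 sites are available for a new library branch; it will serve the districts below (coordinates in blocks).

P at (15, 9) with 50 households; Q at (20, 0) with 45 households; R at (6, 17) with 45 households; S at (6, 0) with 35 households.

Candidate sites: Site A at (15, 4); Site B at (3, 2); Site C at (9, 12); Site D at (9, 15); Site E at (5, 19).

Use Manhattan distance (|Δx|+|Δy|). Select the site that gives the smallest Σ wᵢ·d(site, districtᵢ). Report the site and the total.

Total weighted distance at each candidate:
  Site A (15, 4): total = 2100
  Site B (3, 2): total = 2790
  Site C (9, 12): total = 2370
  Site D (9, 15): total = 2625
  Site E (5, 19): total = 3365
Minimum is at Site A with total 2100 blocks.

Site A, total 2100 blocks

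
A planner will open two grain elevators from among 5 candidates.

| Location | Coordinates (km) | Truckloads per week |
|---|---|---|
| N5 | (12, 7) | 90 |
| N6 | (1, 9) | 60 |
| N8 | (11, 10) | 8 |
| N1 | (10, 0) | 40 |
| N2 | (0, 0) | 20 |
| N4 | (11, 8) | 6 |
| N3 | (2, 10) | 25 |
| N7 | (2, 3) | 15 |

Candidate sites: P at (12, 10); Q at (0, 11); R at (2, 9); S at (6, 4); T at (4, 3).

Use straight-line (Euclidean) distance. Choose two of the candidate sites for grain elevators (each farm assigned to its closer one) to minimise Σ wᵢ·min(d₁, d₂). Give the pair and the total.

Evaluate every pair (each demand assigned to the nearer of the two):
  {P, R}: total = 1058.7
  {R, S}: total = 1222.0
  {P, Q}: total = 1233.1
  {P, T}: total = 1274.2
  {Q, S}: total = 1327.0
  {P, S}: total = 1328.3
  {R, T}: total = 1412.4
  {Q, T}: total = 1524.2
  {S, T}: total = 1643.7
  {Q, R}: total = 1885.7
Best pair: {P, R} with total 1058.7.

{P, R}, total 1058.7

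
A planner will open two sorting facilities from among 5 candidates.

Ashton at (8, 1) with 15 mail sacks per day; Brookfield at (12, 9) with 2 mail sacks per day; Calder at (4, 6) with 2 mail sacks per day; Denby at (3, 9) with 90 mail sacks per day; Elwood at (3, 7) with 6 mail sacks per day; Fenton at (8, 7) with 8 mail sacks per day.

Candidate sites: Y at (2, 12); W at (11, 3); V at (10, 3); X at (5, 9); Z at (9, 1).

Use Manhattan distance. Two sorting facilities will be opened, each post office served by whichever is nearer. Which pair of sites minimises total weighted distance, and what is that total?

{X, Z}, total 281

Evaluate every pair (each demand assigned to the nearer of the two):
  {X, Z}: total = 281
  {V, X}: total = 326
  {W, X}: total = 341
  {Y, X}: total = 431
  {Y, Z}: total = 505
  {Y, V}: total = 536
  {Y, W}: total = 557
  {V, Z}: total = 1333
  {W, V}: total = 1376
  {W, Z}: total = 1437
Best pair: {X, Z} with total 281.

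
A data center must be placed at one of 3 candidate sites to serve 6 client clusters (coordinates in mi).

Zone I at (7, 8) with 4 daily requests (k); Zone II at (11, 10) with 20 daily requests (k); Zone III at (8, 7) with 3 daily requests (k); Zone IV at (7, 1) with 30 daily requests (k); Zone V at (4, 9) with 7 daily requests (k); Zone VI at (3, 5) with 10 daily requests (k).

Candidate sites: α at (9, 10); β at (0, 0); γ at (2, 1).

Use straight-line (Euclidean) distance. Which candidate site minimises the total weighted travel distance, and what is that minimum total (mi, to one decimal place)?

α, total 451.2 mi

Total weighted distance at each candidate:
  α (9, 10): total = 451.2
  β (0, 0): total = 711.1
  γ (2, 1): total = 563.4
Minimum is at α with total 451.2 mi.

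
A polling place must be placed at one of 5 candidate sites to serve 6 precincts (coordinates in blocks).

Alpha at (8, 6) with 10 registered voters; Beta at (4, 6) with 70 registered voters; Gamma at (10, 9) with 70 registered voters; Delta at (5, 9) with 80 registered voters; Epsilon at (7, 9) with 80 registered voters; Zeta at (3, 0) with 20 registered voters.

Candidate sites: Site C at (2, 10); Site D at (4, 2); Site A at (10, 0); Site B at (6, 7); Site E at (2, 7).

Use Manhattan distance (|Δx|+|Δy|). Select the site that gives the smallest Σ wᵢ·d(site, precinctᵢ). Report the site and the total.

Site B, total 1340 blocks

Total weighted distance at each candidate:
  Site C (2, 10): total = 2170
  Site D (4, 2): total = 2770
  Site A (10, 0): total = 3770
  Site B (6, 7): total = 1340
  Site E (2, 7): total = 2100
Minimum is at Site B with total 1340 blocks.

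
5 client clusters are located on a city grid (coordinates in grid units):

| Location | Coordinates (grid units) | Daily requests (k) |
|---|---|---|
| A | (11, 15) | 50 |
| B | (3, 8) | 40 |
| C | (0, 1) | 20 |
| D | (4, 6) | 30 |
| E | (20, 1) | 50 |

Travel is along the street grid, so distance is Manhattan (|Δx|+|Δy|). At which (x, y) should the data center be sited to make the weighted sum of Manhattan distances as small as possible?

(11, 6)

Manhattan distance separates: Σwᵢ(|x−xᵢ|+|y−yᵢ|) = Σwᵢ|x−xᵢ| + Σwᵢ|y−yᵢ|, so x and y are optimised independently as 1-D weighted medians.
Total weight W = 190; half = 95.
x-coordinate, sorted with cumulative weight:
  x=0 (C, w=20) cum 20
  x=3 (B, w=40) cum 60
  x=4 (D, w=30) cum 90
  x=11 (A, w=50) cum 140  ← median
  x=20 (E, w=50) cum 190
⇒ x* = 11
y-coordinate, sorted with cumulative weight:
  y=1 (C, w=20) cum 20
  y=1 (E, w=50) cum 70
  y=6 (D, w=30) cum 100  ← median
  y=8 (B, w=40) cum 140
  y=15 (A, w=50) cum 190
⇒ y* = 6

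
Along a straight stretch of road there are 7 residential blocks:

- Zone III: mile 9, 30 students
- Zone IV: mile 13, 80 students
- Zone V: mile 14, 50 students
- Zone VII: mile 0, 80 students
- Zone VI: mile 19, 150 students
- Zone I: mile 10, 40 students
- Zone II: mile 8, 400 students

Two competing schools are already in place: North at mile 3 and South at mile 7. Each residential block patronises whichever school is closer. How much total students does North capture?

The indifferent point is the midpoint (3+7)/2 = 5; residential blocks left of it (closer to North at 3) go to North, those right go to South.
  Zone VII at 0 (w=80) → North
  Zone II at 8 (w=400) → South
  Zone III at 9 (w=30) → South
  Zone I at 10 (w=40) → South
  Zone IV at 13 (w=80) → South
  Zone V at 14 (w=50) → South
  Zone VI at 19 (w=150) → South
North captures 80; South captures 750.

80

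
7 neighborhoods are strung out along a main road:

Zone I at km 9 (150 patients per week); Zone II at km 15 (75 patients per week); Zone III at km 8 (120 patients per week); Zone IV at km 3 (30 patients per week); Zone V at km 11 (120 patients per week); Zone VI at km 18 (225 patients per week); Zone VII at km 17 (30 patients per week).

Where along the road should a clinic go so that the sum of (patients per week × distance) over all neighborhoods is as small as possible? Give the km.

For a sum of weighted absolute distances on a line, the optimum is the weighted median (not the mean). Total weight W = 750; half-weight = 375.
Sort by position and accumulate weight:
  km 3 (Zone IV, w=30) → cum 30
  km 8 (Zone III, w=120) → cum 150
  km 9 (Zone I, w=150) → cum 300
  km 11 (Zone V, w=120) → cum 420  ≥ 375 → median here
  km 15 (Zone II, w=75) → cum 495
  km 17 (Zone VII, w=30) → cum 525
  km 18 (Zone VI, w=225) → cum 750
Optimal location: km 11.

x = 11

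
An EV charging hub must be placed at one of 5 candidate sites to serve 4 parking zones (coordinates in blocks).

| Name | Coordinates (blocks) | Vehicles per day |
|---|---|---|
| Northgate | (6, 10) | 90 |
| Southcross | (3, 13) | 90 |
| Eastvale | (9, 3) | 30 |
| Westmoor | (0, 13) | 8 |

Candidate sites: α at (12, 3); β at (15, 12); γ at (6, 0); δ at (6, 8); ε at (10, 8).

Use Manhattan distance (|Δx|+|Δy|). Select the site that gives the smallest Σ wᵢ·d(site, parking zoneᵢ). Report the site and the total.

δ, total 1228 blocks

Total weighted distance at each candidate:
  α (12, 3): total = 3146
  β (15, 12): total = 2738
  γ (6, 0): total = 2672
  δ (6, 8): total = 1228
  ε (10, 8): total = 1920
Minimum is at δ with total 1228 blocks.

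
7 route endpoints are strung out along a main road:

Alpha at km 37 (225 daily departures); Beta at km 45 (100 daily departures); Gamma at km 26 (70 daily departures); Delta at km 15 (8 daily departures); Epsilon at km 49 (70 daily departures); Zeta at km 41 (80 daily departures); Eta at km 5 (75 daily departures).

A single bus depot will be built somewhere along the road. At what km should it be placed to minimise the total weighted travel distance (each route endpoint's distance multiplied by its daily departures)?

x = 37

For a sum of weighted absolute distances on a line, the optimum is the weighted median (not the mean). Total weight W = 628; half-weight = 314.
Sort by position and accumulate weight:
  km 5 (Eta, w=75) → cum 75
  km 15 (Delta, w=8) → cum 83
  km 26 (Gamma, w=70) → cum 153
  km 37 (Alpha, w=225) → cum 378  ≥ 314 → median here
  km 41 (Zeta, w=80) → cum 458
  km 45 (Beta, w=100) → cum 558
  km 49 (Epsilon, w=70) → cum 628
Optimal location: km 37.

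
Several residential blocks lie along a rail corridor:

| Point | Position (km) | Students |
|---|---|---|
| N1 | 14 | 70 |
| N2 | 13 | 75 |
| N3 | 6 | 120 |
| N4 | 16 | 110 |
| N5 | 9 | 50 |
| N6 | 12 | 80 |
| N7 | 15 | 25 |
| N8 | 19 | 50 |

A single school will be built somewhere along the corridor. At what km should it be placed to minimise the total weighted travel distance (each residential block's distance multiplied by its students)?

For a sum of weighted absolute distances on a line, the optimum is the weighted median (not the mean). Total weight W = 580; half-weight = 290.
Sort by position and accumulate weight:
  km 6 (N3, w=120) → cum 120
  km 9 (N5, w=50) → cum 170
  km 12 (N6, w=80) → cum 250
  km 13 (N2, w=75) → cum 325  ≥ 290 → median here
  km 14 (N1, w=70) → cum 395
  km 15 (N7, w=25) → cum 420
  km 16 (N4, w=110) → cum 530
  km 19 (N8, w=50) → cum 580
Optimal location: km 13.

x = 13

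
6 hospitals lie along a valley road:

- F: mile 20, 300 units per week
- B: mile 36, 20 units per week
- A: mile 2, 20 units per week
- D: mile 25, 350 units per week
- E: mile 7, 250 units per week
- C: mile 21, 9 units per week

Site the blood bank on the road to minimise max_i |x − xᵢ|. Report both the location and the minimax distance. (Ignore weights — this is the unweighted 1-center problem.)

location 19, max distance 17

The 1-center on a line is the midpoint of the two extreme points: leftmost at 2, rightmost at 36.
Optimal location = (2 + 36)/2 = 19; maximum distance = (36 − 2)/2 = 17.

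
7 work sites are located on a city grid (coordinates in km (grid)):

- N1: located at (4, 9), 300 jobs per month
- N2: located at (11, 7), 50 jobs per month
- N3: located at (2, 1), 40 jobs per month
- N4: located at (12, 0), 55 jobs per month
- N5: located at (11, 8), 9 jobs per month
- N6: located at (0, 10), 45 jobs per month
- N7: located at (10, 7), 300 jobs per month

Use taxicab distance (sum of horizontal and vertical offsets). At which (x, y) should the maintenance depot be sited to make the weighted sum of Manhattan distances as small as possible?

Manhattan distance separates: Σwᵢ(|x−xᵢ|+|y−yᵢ|) = Σwᵢ|x−xᵢ| + Σwᵢ|y−yᵢ|, so x and y are optimised independently as 1-D weighted medians.
Total weight W = 799; half = 399.5.
x-coordinate, sorted with cumulative weight:
  x=0 (N6, w=45) cum 45
  x=2 (N3, w=40) cum 85
  x=4 (N1, w=300) cum 385
  x=10 (N7, w=300) cum 685  ← median
  x=11 (N2, w=50) cum 735
  x=11 (N5, w=9) cum 744
  x=12 (N4, w=55) cum 799
⇒ x* = 10
y-coordinate, sorted with cumulative weight:
  y=0 (N4, w=55) cum 55
  y=1 (N3, w=40) cum 95
  y=7 (N2, w=50) cum 145
  y=7 (N7, w=300) cum 445  ← median
  y=8 (N5, w=9) cum 454
  y=9 (N1, w=300) cum 754
  y=10 (N6, w=45) cum 799
⇒ y* = 7

(10, 7)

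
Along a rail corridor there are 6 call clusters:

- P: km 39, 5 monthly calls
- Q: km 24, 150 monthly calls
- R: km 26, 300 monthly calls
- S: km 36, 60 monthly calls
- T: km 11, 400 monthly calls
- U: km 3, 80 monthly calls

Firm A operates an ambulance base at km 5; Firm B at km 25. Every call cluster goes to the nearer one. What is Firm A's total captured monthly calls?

480

The indifferent point is the midpoint (5+25)/2 = 15; call clusters left of it (closer to Firm A at 5) go to Firm A, those right go to Firm B.
  U at 3 (w=80) → Firm A
  T at 11 (w=400) → Firm A
  Q at 24 (w=150) → Firm B
  R at 26 (w=300) → Firm B
  S at 36 (w=60) → Firm B
  P at 39 (w=5) → Firm B
Firm A captures 480; Firm B captures 515.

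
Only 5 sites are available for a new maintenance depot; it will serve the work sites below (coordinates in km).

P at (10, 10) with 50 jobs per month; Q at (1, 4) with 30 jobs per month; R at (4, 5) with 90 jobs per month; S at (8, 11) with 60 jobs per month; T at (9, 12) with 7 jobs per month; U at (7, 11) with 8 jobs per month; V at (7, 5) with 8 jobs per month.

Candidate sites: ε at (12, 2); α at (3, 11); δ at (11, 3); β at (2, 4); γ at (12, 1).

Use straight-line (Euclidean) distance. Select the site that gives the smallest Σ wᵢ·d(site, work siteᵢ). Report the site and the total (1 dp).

Total weighted distance at each candidate:
  ε (12, 2): total = 2309.7
  α (3, 11): total = 1551.7
  δ (11, 3): total = 1994.8
  β (2, 4): total = 1468.4
  γ (12, 1): total = 2474.7
Minimum is at β with total 1468.4 km.

β, total 1468.4 km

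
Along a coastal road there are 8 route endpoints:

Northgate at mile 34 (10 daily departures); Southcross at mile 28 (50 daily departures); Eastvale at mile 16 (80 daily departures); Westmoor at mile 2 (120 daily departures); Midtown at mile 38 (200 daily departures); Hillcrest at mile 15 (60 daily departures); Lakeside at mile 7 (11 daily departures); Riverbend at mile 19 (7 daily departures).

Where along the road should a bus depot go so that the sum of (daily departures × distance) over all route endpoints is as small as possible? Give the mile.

x = 16

For a sum of weighted absolute distances on a line, the optimum is the weighted median (not the mean). Total weight W = 538; half-weight = 269.
Sort by position and accumulate weight:
  mile 2 (Westmoor, w=120) → cum 120
  mile 7 (Lakeside, w=11) → cum 131
  mile 15 (Hillcrest, w=60) → cum 191
  mile 16 (Eastvale, w=80) → cum 271  ≥ 269 → median here
  mile 19 (Riverbend, w=7) → cum 278
  mile 28 (Southcross, w=50) → cum 328
  mile 34 (Northgate, w=10) → cum 338
  mile 38 (Midtown, w=200) → cum 538
Optimal location: mile 16.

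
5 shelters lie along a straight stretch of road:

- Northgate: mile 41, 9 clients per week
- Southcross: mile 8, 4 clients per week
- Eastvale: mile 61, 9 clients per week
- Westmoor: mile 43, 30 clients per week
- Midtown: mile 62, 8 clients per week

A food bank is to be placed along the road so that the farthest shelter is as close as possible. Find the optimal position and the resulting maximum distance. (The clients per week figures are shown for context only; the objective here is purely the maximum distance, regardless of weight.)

The 1-center on a line is the midpoint of the two extreme points: leftmost at 8, rightmost at 62.
Optimal location = (8 + 62)/2 = 35; maximum distance = (62 − 8)/2 = 27.

location 35, max distance 27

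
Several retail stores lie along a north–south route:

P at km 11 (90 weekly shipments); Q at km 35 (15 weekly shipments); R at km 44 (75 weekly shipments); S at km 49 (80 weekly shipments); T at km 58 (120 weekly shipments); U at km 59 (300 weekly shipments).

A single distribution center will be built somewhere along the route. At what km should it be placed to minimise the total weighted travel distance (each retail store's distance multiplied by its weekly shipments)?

x = 58

For a sum of weighted absolute distances on a line, the optimum is the weighted median (not the mean). Total weight W = 680; half-weight = 340.
Sort by position and accumulate weight:
  km 11 (P, w=90) → cum 90
  km 35 (Q, w=15) → cum 105
  km 44 (R, w=75) → cum 180
  km 49 (S, w=80) → cum 260
  km 58 (T, w=120) → cum 380  ≥ 340 → median here
  km 59 (U, w=300) → cum 680
Optimal location: km 58.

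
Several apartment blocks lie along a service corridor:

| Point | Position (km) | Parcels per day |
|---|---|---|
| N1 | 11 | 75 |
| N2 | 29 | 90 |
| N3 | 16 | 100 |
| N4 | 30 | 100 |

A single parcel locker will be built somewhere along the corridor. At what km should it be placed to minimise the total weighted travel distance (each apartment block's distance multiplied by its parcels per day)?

x = 29

For a sum of weighted absolute distances on a line, the optimum is the weighted median (not the mean). Total weight W = 365; half-weight = 182.5.
Sort by position and accumulate weight:
  km 11 (N1, w=75) → cum 75
  km 16 (N3, w=100) → cum 175
  km 29 (N2, w=90) → cum 265  ≥ 182.5 → median here
  km 30 (N4, w=100) → cum 365
Optimal location: km 29.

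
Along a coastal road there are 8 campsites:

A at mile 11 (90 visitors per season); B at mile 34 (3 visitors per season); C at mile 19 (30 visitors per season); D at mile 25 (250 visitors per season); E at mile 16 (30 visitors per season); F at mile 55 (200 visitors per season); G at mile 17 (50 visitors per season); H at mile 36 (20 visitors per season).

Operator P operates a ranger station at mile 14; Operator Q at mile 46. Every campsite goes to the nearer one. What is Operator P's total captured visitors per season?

The indifferent point is the midpoint (14+46)/2 = 30; campsites left of it (closer to Operator P at 14) go to Operator P, those right go to Operator Q.
  A at 11 (w=90) → Operator P
  E at 16 (w=30) → Operator P
  G at 17 (w=50) → Operator P
  C at 19 (w=30) → Operator P
  D at 25 (w=250) → Operator P
  B at 34 (w=3) → Operator Q
  H at 36 (w=20) → Operator Q
  F at 55 (w=200) → Operator Q
Operator P captures 450; Operator Q captures 223.

450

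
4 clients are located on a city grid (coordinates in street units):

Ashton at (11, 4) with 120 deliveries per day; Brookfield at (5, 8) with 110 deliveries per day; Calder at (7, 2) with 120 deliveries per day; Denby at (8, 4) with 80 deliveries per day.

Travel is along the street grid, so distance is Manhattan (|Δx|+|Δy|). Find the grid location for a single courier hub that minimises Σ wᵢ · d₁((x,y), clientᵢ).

(7, 4)

Manhattan distance separates: Σwᵢ(|x−xᵢ|+|y−yᵢ|) = Σwᵢ|x−xᵢ| + Σwᵢ|y−yᵢ|, so x and y are optimised independently as 1-D weighted medians.
Total weight W = 430; half = 215.
x-coordinate, sorted with cumulative weight:
  x=5 (Brookfield, w=110) cum 110
  x=7 (Calder, w=120) cum 230  ← median
  x=8 (Denby, w=80) cum 310
  x=11 (Ashton, w=120) cum 430
⇒ x* = 7
y-coordinate, sorted with cumulative weight:
  y=2 (Calder, w=120) cum 120
  y=4 (Ashton, w=120) cum 240  ← median
  y=4 (Denby, w=80) cum 320
  y=8 (Brookfield, w=110) cum 430
⇒ y* = 4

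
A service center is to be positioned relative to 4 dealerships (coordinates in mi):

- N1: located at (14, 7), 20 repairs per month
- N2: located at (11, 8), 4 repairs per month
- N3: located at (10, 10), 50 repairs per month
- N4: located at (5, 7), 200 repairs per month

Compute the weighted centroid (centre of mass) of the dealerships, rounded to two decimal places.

(6.66, 7.56)

The minimiser of Σwᵢ‖p−pᵢ‖² is the weighted centroid p* = (Σwᵢpᵢ)/(Σwᵢ).
Σwᵢ = 274.
Σwᵢxᵢ = 20·14 + 4·11 + 50·10 + 200·5 = 1824.
Σwᵢyᵢ = 20·7 + 4·8 + 50·10 + 200·7 = 2072.
x* = 1824/274 = 6.66, y* = 2072/274 = 7.56.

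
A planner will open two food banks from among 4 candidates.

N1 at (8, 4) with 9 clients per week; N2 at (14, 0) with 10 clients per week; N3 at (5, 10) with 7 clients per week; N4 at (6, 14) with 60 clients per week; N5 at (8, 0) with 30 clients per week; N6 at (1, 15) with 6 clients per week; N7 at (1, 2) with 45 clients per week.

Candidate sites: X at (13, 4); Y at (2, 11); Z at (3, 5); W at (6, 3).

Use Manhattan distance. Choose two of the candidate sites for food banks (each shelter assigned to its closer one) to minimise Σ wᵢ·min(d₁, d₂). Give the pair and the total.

{Y, W}, total 1035

Evaluate every pair (each demand assigned to the nearer of the two):
  {Y, W}: total = 1035
  {Y, Z}: total = 1217
  {X, Y}: total = 1293
  {Z, W}: total = 1293
  {X, W}: total = 1315
  {X, Z}: total = 1431
Best pair: {Y, W} with total 1035.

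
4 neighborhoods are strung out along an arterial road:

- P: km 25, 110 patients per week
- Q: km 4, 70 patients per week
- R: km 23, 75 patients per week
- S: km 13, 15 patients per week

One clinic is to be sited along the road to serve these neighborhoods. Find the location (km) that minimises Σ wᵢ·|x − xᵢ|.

For a sum of weighted absolute distances on a line, the optimum is the weighted median (not the mean). Total weight W = 270; half-weight = 135.
Sort by position and accumulate weight:
  km 4 (Q, w=70) → cum 70
  km 13 (S, w=15) → cum 85
  km 23 (R, w=75) → cum 160  ≥ 135 → median here
  km 25 (P, w=110) → cum 270
Optimal location: km 23.

x = 23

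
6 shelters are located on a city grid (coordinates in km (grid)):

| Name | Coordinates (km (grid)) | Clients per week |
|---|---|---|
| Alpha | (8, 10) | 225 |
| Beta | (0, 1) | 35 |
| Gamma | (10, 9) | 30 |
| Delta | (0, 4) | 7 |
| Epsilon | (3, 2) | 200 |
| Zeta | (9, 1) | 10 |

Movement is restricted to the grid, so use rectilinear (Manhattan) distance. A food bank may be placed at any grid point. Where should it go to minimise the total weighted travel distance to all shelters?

Manhattan distance separates: Σwᵢ(|x−xᵢ|+|y−yᵢ|) = Σwᵢ|x−xᵢ| + Σwᵢ|y−yᵢ|, so x and y are optimised independently as 1-D weighted medians.
Total weight W = 507; half = 253.5.
x-coordinate, sorted with cumulative weight:
  x=0 (Beta, w=35) cum 35
  x=0 (Delta, w=7) cum 42
  x=3 (Epsilon, w=200) cum 242
  x=8 (Alpha, w=225) cum 467  ← median
  x=9 (Zeta, w=10) cum 477
  x=10 (Gamma, w=30) cum 507
⇒ x* = 8
y-coordinate, sorted with cumulative weight:
  y=1 (Beta, w=35) cum 35
  y=1 (Zeta, w=10) cum 45
  y=2 (Epsilon, w=200) cum 245
  y=4 (Delta, w=7) cum 252
  y=9 (Gamma, w=30) cum 282  ← median
  y=10 (Alpha, w=225) cum 507
⇒ y* = 9

(8, 9)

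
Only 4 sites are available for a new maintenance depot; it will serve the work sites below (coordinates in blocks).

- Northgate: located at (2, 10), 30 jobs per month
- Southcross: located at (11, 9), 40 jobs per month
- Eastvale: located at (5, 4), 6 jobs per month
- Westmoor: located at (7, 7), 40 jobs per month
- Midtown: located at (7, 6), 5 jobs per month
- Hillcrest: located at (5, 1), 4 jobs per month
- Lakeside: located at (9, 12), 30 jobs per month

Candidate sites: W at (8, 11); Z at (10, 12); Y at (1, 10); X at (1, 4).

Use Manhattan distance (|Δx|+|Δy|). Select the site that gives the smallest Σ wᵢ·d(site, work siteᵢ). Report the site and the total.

Total weighted distance at each candidate:
  W (8, 11): total = 812
  Z (10, 12): total = 997
  Y (1, 10): total = 1292
  X (1, 4): total = 1742
Minimum is at W with total 812 blocks.

W, total 812 blocks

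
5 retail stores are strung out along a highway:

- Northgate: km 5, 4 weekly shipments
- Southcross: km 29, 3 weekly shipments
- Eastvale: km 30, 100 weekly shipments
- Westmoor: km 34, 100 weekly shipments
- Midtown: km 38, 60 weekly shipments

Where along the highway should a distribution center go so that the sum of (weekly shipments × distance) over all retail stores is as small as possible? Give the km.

For a sum of weighted absolute distances on a line, the optimum is the weighted median (not the mean). Total weight W = 267; half-weight = 133.5.
Sort by position and accumulate weight:
  km 5 (Northgate, w=4) → cum 4
  km 29 (Southcross, w=3) → cum 7
  km 30 (Eastvale, w=100) → cum 107
  km 34 (Westmoor, w=100) → cum 207  ≥ 133.5 → median here
  km 38 (Midtown, w=60) → cum 267
Optimal location: km 34.

x = 34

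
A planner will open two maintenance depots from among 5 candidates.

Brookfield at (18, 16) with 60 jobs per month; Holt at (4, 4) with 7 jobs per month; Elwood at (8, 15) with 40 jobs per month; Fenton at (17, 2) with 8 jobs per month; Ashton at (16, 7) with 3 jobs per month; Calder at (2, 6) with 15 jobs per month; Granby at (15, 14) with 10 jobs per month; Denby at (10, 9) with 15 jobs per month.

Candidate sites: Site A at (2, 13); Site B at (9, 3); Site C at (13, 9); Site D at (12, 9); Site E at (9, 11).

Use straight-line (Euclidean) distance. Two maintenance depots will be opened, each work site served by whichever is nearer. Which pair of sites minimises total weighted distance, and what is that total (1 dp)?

Evaluate every pair (each demand assigned to the nearer of the two):
  {Site C, Site E}: total = 1033.0
  {Site D, Site E}: total = 1077.9
  {Site A, Site C}: total = 1112.8
  {Site B, Site E}: total = 1121.9
  {Site A, Site D}: total = 1146.2
  {Site B, Site C}: total = 1152.6
  {Site B, Site D}: total = 1157.8
  {Site A, Site E}: total = 1169.0
  {Site C, Site D}: total = 1186.4
  {Site A, Site B}: total = 1647.6
Best pair: {Site C, Site E} with total 1033.0.

{Site C, Site E}, total 1033.0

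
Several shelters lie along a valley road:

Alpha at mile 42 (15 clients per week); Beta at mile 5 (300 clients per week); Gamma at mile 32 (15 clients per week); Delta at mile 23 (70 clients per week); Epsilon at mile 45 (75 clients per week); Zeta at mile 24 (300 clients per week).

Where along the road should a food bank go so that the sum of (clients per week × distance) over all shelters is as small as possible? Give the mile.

x = 24

For a sum of weighted absolute distances on a line, the optimum is the weighted median (not the mean). Total weight W = 775; half-weight = 387.5.
Sort by position and accumulate weight:
  mile 5 (Beta, w=300) → cum 300
  mile 23 (Delta, w=70) → cum 370
  mile 24 (Zeta, w=300) → cum 670  ≥ 387.5 → median here
  mile 32 (Gamma, w=15) → cum 685
  mile 42 (Alpha, w=15) → cum 700
  mile 45 (Epsilon, w=75) → cum 775
Optimal location: mile 24.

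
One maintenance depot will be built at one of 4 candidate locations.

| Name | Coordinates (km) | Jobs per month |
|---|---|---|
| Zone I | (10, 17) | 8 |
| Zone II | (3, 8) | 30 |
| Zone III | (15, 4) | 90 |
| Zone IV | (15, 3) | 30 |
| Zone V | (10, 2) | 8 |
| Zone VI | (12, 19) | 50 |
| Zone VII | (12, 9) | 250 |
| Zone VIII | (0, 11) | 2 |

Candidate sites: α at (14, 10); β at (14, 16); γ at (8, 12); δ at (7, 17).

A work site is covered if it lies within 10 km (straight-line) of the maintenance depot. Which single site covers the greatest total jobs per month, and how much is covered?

α, covering 436

Coverage radius r = 10 km; a point is covered iff (Δx)²+(Δy)² ≤ 10² = 100.
  α (14, 10): covers {Zone I, Zone III, Zone IV, Zone V, Zone VI, Zone VII} → 436
  β (14, 16): covers {Zone I, Zone VI, Zone VII} → 308
  γ (8, 12): covers {Zone I, Zone II, Zone VI, Zone VII, Zone VIII} → 340
  δ (7, 17): covers {Zone I, Zone II, Zone VI, Zone VII, Zone VIII} → 340
Maximum coverage at α: 436 jobs per month.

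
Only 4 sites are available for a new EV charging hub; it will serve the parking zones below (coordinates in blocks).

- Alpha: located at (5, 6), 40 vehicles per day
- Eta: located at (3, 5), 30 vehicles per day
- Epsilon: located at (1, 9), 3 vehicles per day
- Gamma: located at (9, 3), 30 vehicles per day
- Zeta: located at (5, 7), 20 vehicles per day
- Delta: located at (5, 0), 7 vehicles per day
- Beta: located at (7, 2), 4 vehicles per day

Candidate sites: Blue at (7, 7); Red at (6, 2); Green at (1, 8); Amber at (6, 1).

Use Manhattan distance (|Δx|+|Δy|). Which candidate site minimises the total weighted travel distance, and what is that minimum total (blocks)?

Total weighted distance at each candidate:
  Blue (7, 7): total = 627
  Red (6, 2): total = 681
  Green (1, 8): total = 1015
  Amber (6, 1): total = 801
Minimum is at Blue with total 627 blocks.

Blue, total 627 blocks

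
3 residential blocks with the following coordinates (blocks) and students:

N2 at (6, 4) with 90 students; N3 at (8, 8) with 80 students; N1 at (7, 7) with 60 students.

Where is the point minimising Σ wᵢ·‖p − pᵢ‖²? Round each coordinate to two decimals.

The minimiser of Σwᵢ‖p−pᵢ‖² is the weighted centroid p* = (Σwᵢpᵢ)/(Σwᵢ).
Σwᵢ = 230.
Σwᵢxᵢ = 90·6 + 80·8 + 60·7 = 1600.
Σwᵢyᵢ = 90·4 + 80·8 + 60·7 = 1420.
x* = 1600/230 = 6.96, y* = 1420/230 = 6.17.

(6.96, 6.17)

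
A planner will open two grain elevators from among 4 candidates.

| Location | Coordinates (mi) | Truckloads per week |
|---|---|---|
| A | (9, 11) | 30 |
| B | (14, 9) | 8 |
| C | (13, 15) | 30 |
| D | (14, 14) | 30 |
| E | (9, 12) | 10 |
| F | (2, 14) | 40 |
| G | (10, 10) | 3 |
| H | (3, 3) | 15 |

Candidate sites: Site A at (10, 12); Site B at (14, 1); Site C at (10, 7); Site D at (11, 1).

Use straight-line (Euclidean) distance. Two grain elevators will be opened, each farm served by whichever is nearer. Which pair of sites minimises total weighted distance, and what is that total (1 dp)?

Evaluate every pair (each demand assigned to the nearer of the two):
  {Site A, Site C}: total = 806.4
  {Site A, Site D}: total = 813.4
  {Site A, Site B}: total = 857.4
  {Site B, Site C}: total = 1263.8
  {Site C, Site D}: total = 1263.8
  {Site B, Site D}: total = 2076.1
Best pair: {Site A, Site C} with total 806.4.

{Site A, Site C}, total 806.4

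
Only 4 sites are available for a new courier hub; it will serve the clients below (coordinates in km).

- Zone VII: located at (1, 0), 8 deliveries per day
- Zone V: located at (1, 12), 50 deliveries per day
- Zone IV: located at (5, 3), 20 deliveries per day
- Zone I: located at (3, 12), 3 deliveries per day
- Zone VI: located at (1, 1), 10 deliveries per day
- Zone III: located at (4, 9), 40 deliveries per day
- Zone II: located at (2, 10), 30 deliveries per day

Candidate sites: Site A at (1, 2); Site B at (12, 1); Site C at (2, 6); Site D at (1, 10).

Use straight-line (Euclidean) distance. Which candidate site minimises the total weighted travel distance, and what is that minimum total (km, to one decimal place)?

Site D, total 596.2 km

Total weighted distance at each candidate:
  Site A (1, 2): total = 1185.6
  Site B (12, 1): total = 2020.6
  Site C (2, 6): total = 771.1
  Site D (1, 10): total = 596.2
Minimum is at Site D with total 596.2 km.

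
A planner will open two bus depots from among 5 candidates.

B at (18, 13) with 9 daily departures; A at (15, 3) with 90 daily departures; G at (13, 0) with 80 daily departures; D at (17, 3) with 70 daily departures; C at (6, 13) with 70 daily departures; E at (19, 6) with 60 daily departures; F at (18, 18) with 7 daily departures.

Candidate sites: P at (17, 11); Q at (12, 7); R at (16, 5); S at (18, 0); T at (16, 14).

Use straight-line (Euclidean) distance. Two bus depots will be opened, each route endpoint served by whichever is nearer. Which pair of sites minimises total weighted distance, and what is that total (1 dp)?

{R, T}, total 1768.9

Evaluate every pair (each demand assigned to the nearer of the two):
  {R, T}: total = 1768.9
  {Q, R}: total = 1769.9
  {P, R}: total = 1866.2
  {R, S}: total = 2010.2
  {S, T}: total = 2123.1
  {Q, S}: total = 2126.2
  {P, S}: total = 2178.6
  {P, Q}: total = 2450.6
  {Q, T}: total = 2533.6
  {P, T}: total = 3316.6
Best pair: {R, T} with total 1768.9.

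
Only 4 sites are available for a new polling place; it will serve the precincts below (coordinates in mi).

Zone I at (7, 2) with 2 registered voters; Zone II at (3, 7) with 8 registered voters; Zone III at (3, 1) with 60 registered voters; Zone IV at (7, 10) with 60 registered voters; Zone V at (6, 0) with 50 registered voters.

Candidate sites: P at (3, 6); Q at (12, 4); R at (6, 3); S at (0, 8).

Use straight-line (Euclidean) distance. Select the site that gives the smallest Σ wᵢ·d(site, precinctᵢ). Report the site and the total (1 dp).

Total weighted distance at each candidate:
  P (3, 6): total = 994.1
  Q (12, 4): total = 1485.0
  R (6, 3): total = 833.4
  S (0, 8): total = 1437.5
Minimum is at R with total 833.4 mi.

R, total 833.4 mi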